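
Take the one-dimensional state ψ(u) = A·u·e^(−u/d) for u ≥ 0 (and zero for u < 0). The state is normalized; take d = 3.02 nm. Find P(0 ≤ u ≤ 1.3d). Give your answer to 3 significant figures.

The probability is P = ∫ |ψ|² du over [0, 1.3d].
The normalization integral ∫|ψ|²du over the whole domain equals d^3/4·A², and A² cancels in the ratio.
Let t = u/d; then A² and the length scale cancel, so P = ∫_{0}^{1.3} t^2·e^(-2·t) dt ÷ ∫_{0}^{∞} t^2·e^(-2·t) dt.
Using ∫ t^2·e^(-2·t) dt = -(2·t^2 + 2·t + 1)·e^(-2·t)/4, the numerator is 1/4 - 349·e^(-13/5)/200 and the denominator is 1/4.
This works out to P = 0.4816.

P ≈ 0.482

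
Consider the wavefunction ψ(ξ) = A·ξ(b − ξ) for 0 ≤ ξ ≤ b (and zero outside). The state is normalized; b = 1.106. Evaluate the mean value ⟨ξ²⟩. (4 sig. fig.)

By definition ⟨ξ²⟩ = ∫ ξ^2 |ψ(ξ)|² dξ.
Evaluating both integrals, ⟨ξ²⟩ = 2·b^2/7.
With b = 1.106, ⟨ξ^2⟩ = 0.34950.

⟨ξ^2⟩ ≈ 0.3495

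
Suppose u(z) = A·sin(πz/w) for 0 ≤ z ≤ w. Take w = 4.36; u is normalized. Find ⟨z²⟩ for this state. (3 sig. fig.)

⟨z²⟩ = ∫ z^2 |u|² dz over the full domain.
With ∫₀^w sin²(nπz/w) dz = w/2, evaluating both integrals, ⟨z²⟩ = -w^2/(2·π^2) + w^2/3.
With w = 4.36, ⟨z^2⟩ = 5.373.

⟨z^2⟩ ≈ 5.37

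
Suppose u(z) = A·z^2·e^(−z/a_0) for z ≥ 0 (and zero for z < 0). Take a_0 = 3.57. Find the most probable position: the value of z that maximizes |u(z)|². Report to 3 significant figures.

The maximum of |u(z)|² occurs where its derivative vanishes.
Solving yields z = 2·a_0.
With a_0 = 3.57, the most probable position is 7.140.

z ≈ 7.14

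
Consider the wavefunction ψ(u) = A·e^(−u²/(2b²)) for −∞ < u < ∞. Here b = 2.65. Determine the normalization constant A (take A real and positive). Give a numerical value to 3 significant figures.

A ≈ 0.461

We need A² ∫|f|² du = 1, taking the integral from −∞ to ∞.
With ψ = A·e^(−u²/(2b²)), the integral evaluates to A²·[√(π)·b].
Plugging in b = 2.65 yields A = 0.4614.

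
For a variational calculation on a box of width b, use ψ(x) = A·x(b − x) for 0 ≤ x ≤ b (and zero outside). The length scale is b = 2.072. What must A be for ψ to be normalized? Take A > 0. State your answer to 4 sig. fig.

A ≈ 0.8863

The normalization condition is ∫|ψ|² dx = 1 from 0 to b.
Expanding the polynomial and integrating term by term, the integral (without the A² prefactor) comes out to b^5/30.
Substituting b = 2.072 gives A² = 0.78555, so A = 0.88631.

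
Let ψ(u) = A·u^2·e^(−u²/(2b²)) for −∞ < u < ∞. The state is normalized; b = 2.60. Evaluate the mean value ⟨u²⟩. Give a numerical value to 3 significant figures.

⟨u²⟩ = ∫ u^2 |ψ|² du over the full domain.
With ∫_{−∞}^{∞} u^(2m) e^(−αu²) du = (2m−1)!!·√π / (2^m α^(m+1/2)), evaluating both integrals, ⟨u²⟩ = 5·b^2/2.
Putting b = 2.60 gives 16.90.

⟨u^2⟩ ≈ 16.9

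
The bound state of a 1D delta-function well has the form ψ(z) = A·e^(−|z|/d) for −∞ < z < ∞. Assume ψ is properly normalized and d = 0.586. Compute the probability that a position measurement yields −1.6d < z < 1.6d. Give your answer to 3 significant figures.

P ≈ 0.959

P = ∫_{−1.6d}^{1.6d} |ψ(z)|² dz.
Since A² = 1/(d), this is the region integral divided by the full normalization integral.
Both integrals are even about z = 0, so only the z ≥ 0 halves are needed (the factors of 2 cancel). In terms of u = z/d (A² and the length scale cancel between numerator and denominator), P = [∫_{0}^{1.6} e^(-2·u) du] / [∫_{0}^{∞} e^(-2·u) du].
With ∫ e^(-2·u) du = -e^(-2·u)/2 + C, the region integral is 1/2 - e^(-16/5)/2 and the full one is 1/2.
This works out to P = 0.9592.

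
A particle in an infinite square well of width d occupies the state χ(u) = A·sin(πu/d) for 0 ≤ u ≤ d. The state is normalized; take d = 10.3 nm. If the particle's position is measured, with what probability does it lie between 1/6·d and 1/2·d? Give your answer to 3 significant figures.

P = ∫_{1/6·d}^{1/2·d} |χ(u)|² du.
The normalization integral ∫|χ|²du over the whole domain equals d/2·A², and A² cancels in the ratio.
Substituting t = u/d, A² and the length scale cancel in the ratio: P = ∫_{1/6}^{1/2} sin(π·t)^2 dt / ∫_{0}^{1} sin(π·t)^2 dt.
An antiderivative of sin(π·t)^2 is t/2 - sin(2·π·t)/(4·π); evaluating from 1/6 to 1/2 gives √(3)/(8·π) + 1/6, while the full integral is 1/2.
Evaluating gives P = (√(3)/4 + π/3)/π.

P ≈ 0.471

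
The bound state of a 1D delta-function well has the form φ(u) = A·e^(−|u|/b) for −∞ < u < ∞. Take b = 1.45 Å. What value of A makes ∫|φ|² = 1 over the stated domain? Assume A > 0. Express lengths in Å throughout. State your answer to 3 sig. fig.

A ≈ 0.830 Å^(-1/2)

We need A² ∫|f|² du = 1, taking the integral from −∞ to ∞.
The integral (without the A² prefactor) comes out to b.
Hence A² = 1/[b].
With b = 1.45: A² = 0.6897 and A = 0.8305.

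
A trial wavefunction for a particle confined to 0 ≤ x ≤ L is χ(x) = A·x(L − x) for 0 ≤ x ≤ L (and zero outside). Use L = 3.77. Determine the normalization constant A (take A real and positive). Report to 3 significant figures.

The normalization condition is ∫|χ|² dx = 1 from 0 to L.
Expanding the polynomial and integrating term by term, with χ = A·x(L − x), the integral evaluates to A²·[L^5/30].
Setting this equal to 1 gives A² = 1/(L^5/30).
Plugging in L = 3.77 yields A = 0.1985.

A ≈ 0.198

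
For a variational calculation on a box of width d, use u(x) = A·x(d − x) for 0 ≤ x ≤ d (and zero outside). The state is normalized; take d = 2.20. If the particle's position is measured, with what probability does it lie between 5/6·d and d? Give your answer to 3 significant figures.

The probability is P = ∫ |u|² dx over [5/6·d, d].
Since A² = 1/(d^5/30), this is the region integral divided by the full normalization integral.
Let t = x/d; then A² and the length scale cancel, so P = ∫_{5/6}^{1} t^2·(1 - t)^2 dt ÷ ∫_{0}^{1} t^2·(1 - t)^2 dt.
An antiderivative of t^2·(1 - t)^2 is t^3·(6·t^2 - 15·t + 10)/30; evaluating from 5/6 to 1 gives ≈ 0.0011831, while the full integral is 1/30.
This works out to P = 23/648.

P ≈ 0.0355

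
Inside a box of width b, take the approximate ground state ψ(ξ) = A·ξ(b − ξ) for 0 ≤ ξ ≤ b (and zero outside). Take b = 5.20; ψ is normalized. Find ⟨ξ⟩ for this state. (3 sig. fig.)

⟨ξ⟩ ≈ 2.60

The expectation value is the |ψ|²-weighted average of ξ: ∫ ξ|ψ|² dξ.
Evaluating both integrals, ⟨ξ⟩ = b/2.
Putting b = 5.20 gives 2.600.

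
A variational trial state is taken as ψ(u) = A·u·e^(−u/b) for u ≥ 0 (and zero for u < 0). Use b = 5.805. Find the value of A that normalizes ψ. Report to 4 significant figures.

A ≈ 0.1430

Normalization requires ∫|ψ|² du = 1, integrated from 0 to ∞.
∫|ψ|² du = A²·(b^3/4).
Setting this equal to 1 gives A² = 1/(b^3/4).
Substituting b = 5.805 gives A² = 0.020448, so A = 0.14300.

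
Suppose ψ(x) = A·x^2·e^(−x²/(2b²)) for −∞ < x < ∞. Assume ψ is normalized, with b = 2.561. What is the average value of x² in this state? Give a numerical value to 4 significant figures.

⟨x^2⟩ ≈ 16.40

⟨x²⟩ = ∫ x^2 |ψ|² dx over the full domain.
Evaluating both integrals, ⟨x²⟩ = 5·b^2/2.
Putting b = 2.561 gives 16.397.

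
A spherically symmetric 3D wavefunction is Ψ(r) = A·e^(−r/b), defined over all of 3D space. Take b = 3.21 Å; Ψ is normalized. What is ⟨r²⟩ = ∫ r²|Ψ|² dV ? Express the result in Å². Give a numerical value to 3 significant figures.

⟨r^2⟩ ≈ 30.9 Å^2

⟨r²⟩ = ∫ r^2 |Ψ|² 4πr² dr over the full domain.
The ratio of the moment integral to the normalization integral gives ⟨r²⟩ = 3·b^2.
Putting b = 3.21 gives 30.91.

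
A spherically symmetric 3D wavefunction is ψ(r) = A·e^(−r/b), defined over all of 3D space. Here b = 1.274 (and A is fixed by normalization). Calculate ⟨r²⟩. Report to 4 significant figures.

⟨r^2⟩ ≈ 4.869

⟨r²⟩ = ∫ r^2 |ψ|² 4πr² dr over the full domain.
With ∫₀^∞ r^4 e^(−αr) dr = 4!/α^5, evaluating both integrals, ⟨r²⟩ = 3·b^2.
Putting b = 1.274 gives 4.8692.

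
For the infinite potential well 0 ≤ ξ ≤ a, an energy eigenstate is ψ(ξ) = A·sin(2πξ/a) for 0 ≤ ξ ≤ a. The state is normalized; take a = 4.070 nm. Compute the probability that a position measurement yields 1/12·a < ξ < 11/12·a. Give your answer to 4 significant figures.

P = ∫_{1/12·a}^{11/12·a} |ψ(ξ)|² dξ.
With A² fixed by ∫|ψ|² = 1, i.e. A² = (a/2)^(−1), substitute and integrate.
In terms of u = ξ/a (A² and the length scale cancel between numerator and denominator), P = [∫_{1/12}^{11/12} sin(2·π·u)^2 du] / [∫_{0}^{1} sin(2·π·u)^2 du].
With ∫ sin(2·π·u)^2 du = u/2 - sin(4·π·u)/(8·π) + C, the region integral is √(3)/(8·π) + 5/12 and the full one is 1/2.
This works out to P = √(3)/(4·π) + 5/6.

P ≈ 0.9712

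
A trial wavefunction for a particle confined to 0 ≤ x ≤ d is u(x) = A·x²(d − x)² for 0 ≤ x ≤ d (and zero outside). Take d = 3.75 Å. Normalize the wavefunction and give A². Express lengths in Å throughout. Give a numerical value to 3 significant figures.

The normalization condition is ∫|u|² dx = 1 from 0 to d.
Expanding the polynomial and integrating term by term, with u = A·x²(d − x)², the integral evaluates to A²·[d^9/630].
Hence A² = 1/[d^9/630].
With d = 3.75: A² = 0.004296 and A = 0.06554.

A^2 ≈ 0.00430 Å^(-9)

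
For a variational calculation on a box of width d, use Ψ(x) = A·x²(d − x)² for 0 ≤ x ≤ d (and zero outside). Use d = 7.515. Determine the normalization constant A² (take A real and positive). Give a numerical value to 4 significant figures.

A^2 ≈ 0.000008241

We need A² ∫|f|² dx = 1, taking the integral from 0 to d.
Expanding the polynomial and integrating term by term, carrying out the integral gives A² · d^9/630.
Setting this equal to 1 gives A² = 1/(d^9/630).
Substituting d = 7.515 gives A² = 0.0000082410, so A = 0.0028707.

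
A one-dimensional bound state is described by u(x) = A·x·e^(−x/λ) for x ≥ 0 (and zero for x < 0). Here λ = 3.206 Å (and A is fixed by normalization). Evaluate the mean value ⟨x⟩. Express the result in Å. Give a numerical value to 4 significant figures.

⟨x⟩ ≈ 4.809 Å

The expectation value is the |u|²-weighted average of x: ∫ x|u|² dx.
With ∫₀^∞ x^3 e^(−αx) dx = 3!/α^4, since the A² factors cancel between numerator and denominator, ⟨x⟩ = 3·λ/2.
With λ = 3.206, ⟨x⟩ = 4.8090.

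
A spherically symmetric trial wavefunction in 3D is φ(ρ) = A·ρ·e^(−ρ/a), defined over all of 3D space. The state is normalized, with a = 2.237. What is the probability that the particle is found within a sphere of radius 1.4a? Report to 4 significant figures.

With dV = 4πρ²dρ, the probability is ∫|φ|² dV over ρ ≤ 1.4a.
A² is fixed by ∫₀^∞ 4πρ²|φ|² dρ = 1, i.e. A² = (3·π·a^5)^(−1).
In terms of u = ρ/a (A², 4π and the length scale all cancel between numerator and denominator), P = [∫_{0}^{1.4} u^4·e^(-2·u) du] / [∫_{0}^{∞} u^4·e^(-2·u) du].
With ∫ u^4·e^(-2·u) du = -(u^4/2 + u^3 + 3·u^2/2 + 3·u/2 + 3/4)·e^(-2·u) + C, the region integral is ≈ 0.114243 and the full one is 3/4.
This evaluates to P = 0.15232.

P ≈ 0.1523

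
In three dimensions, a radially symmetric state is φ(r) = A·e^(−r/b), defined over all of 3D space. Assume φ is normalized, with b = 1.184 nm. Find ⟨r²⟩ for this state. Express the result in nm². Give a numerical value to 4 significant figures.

The expectation value is the |φ|²-weighted average of r^2: ∫ r^2|φ|² 4πr² dr.
Using ∫₀^∞ rⁿ e^(−αr) dr = n!/αⁿ⁺¹, the ratio of the moment integral to the normalization integral gives ⟨r²⟩ = 3·b^2.
Putting b = 1.184 gives 4.2056.

⟨r^2⟩ ≈ 4.206 nm^2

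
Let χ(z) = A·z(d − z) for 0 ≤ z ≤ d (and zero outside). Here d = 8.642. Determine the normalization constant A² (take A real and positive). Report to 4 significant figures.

A^2 ≈ 0.0006224

Normalization requires ∫|χ|² dz = 1, integrated from 0 to d.
Carrying out the integral gives A² · d^5/30.
So A² = (d^5/30)^(−1).
With d = 8.642: A² = 0.00062237 and A = 0.024947.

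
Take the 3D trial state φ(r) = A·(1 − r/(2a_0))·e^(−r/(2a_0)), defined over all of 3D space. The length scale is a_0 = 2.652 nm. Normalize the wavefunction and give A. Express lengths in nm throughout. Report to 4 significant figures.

A ≈ 0.04619 nm^(-3/2)

We need A² ∫|f|² 4πr² dr = 1, taking the integral from 0 to ∞.
The angular integral contributes 4π, leaving ∫₀^∞ r²|φ|² dr.
With ∫₀^∞ r^4 e^(−αr) dr = 4!/α^5, ∫|φ|² 4πr² dr = A²·(8·π·a_0^3).
Setting this equal to 1 gives A² = 1/(8·π·a_0^3).
With a_0 = 2.652: A² = 0.0021332 and A = 0.046187.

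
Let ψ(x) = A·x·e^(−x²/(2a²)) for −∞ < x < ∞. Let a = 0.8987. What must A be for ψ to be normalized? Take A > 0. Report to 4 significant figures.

We need A² ∫|f|² dx = 1, taking the integral from −∞ to ∞.
Differentiating ∫e^(−αx²) dx = √(π/α) under α to get the higher moments, the integral (without the A² prefactor) comes out to √(π)·a^3/2.
With a = 0.8987: A² = 1.5546 and A = 1.2468.

A ≈ 1.247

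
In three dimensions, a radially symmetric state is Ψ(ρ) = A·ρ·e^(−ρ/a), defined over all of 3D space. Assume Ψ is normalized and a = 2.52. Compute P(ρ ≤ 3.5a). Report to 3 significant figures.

With dV = 4πρ²dρ, the probability is ∫|Ψ|² dV over ρ ≤ 3.5a.
A² is fixed by ∫₀^∞ 4πρ²|Ψ|² dρ = 1, i.e. A² = (3·π·a^5)^(−1).
In terms of u = ρ/a (A², 4π and the length scale all cancel between numerator and denominator), P = [∫_{0}^{3.5} u^4·e^(-2·u) du] / [∫_{0}^{∞} u^4·e^(-2·u) du].
An antiderivative of u^4·e^(-2·u) is -(u^4/2 + u^3 + 3·u^2/2 + 3·u/2 + 3/4)·e^(-2·u); evaluating from 0 to 3.5 gives 3/4 - 4553·e^(-7)/32, while the full integral is 3/4.
The region integral divided by the full integral gives P = 0.8270.

P ≈ 0.827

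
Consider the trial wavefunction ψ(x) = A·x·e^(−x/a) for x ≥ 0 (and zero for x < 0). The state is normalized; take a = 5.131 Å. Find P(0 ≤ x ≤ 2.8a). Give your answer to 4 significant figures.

|ψ|² is the probability density, so P = ∫_{0}^{2.8a} |ψ|² dx.
Since A² = 1/(a^3/4), this is the region integral divided by the full normalization integral.
Substituting u = x/a, A² and the length scale cancel in the ratio: P = ∫_{0}^{2.8} u^2·e^(-2·u) du / ∫_{0}^{∞} u^2·e^(-2·u) du.
Using ∫ u^2·e^(-2·u) du = -(2·u^2 + 2·u + 1)·e^(-2·u)/4, the numerator is 1/4 - 557·e^(-28/5)/100 and the denominator is 1/4.
This works out to P = 0.91761.

P ≈ 0.9176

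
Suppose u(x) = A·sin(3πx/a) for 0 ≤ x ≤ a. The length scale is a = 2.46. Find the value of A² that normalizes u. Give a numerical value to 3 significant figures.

We need A² ∫|f|² dx = 1, taking the integral from 0 to a.
The integral (without the A² prefactor) comes out to a/2.
So A² = (a/2)^(−1).
Substituting a = 2.46 gives A² = 0.8130, so A = 0.9017.

A^2 ≈ 0.813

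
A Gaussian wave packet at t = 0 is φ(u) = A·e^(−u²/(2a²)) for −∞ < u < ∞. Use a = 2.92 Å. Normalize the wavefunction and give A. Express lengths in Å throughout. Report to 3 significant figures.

A ≈ 0.440 Å^(-1/2)

We need A² ∫|f|² du = 1, taking the integral from −∞ to ∞.
Using the Gaussian integral ∫_{−∞}^{∞} e^(−αu²) du = √(π/α), ∫|φ|² du = A²·(√(π)·a).
Setting this equal to 1 gives A² = 1/(√(π)·a).
Substituting a = 2.92 gives A² = 0.1932, so A = 0.4396.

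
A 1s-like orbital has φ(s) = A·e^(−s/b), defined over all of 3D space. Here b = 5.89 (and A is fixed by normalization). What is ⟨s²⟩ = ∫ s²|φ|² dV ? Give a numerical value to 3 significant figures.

⟨s^2⟩ ≈ 104

By definition ⟨s²⟩ = ∫ s^2 |φ(s)|² 4πs² ds.
Recall ∫₀^∞ s^m e^(−s/β) ds = m!·β^(m+1), since the A² factors cancel between numerator and denominator, ⟨s²⟩ = 3·b^2.
Putting b = 5.89 gives 104.1.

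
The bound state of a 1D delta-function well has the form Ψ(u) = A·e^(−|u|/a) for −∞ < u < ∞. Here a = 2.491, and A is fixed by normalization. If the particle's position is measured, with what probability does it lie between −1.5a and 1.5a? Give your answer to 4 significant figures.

P = ∫_{−1.5a}^{1.5a} |Ψ(u)|² du.
Since A² = 1/(a), this is the region integral divided by the full normalization integral.
Both integrals are even about u = 0, so only the u ≥ 0 halves are needed (the factors of 2 cancel). Let t = u/a; then A² and the length scale cancel, so P = ∫_{0}^{1.5} e^(-2·t) dt ÷ ∫_{0}^{∞} e^(-2·t) dt.
An antiderivative of e^(-2·t) is -e^(-2·t)/2; evaluating from 0 to 1.5 gives 1/2 - e^(-3)/2, while the full integral is 1/2.
This works out to P = 0.95021.

P ≈ 0.9502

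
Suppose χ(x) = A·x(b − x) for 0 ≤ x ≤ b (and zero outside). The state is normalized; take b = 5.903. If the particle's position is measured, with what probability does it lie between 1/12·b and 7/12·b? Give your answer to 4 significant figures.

P ≈ 0.6483

The probability is P = ∫ |χ|² dx over [1/12·b, 7/12·b].
Since A² = 1/(b^5/30), this is the region integral divided by the full normalization integral.
In terms of u = x/b (A² and the length scale cancel between numerator and denominator), P = [∫_{1/12}^{7/12} u^2·(1 - u)^2 du] / [∫_{0}^{1} u^2·(1 - u)^2 du].
Using ∫ u^2·(1 - u)^2 du = u^3·(6·u^2 - 15·u + 10)/30, the numerator is ≈ 0.0216098 and the denominator is 1/30.
Evaluating gives P = 4481/6912.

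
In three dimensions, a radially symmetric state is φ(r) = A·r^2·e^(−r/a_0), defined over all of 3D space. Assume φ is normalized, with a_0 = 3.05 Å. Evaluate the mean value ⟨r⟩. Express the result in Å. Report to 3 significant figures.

By definition ⟨r⟩ = ∫ r |φ(r)|² 4πr² dr.
Using ∫₀^∞ rⁿ e^(−αr) dr = n!/αⁿ⁺¹, evaluating both integrals, ⟨r⟩ = 7·a_0/2.
With a_0 = 3.05, ⟨r⟩ = 10.68.

⟨r⟩ ≈ 10.7 Å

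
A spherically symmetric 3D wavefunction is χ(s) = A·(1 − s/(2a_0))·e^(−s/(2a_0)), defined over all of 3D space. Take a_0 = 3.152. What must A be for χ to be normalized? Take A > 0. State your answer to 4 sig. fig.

We need A² ∫|f|² 4πs² ds = 1, taking the integral from 0 to ∞.
The angular integral contributes 4π, leaving ∫₀^∞ s²|χ|² ds.
Recall ∫₀^∞ s^m e^(−s/β) ds = m!·β^(m+1), with χ = A·(1 − s/(2a_0))·e^(−s/(2a_0)), the integral evaluates to A²·[8·π·a_0^3].
So A² = (8·π·a_0^3)^(−1).
Plugging in a_0 = 3.152 yields A = 0.035645.

A ≈ 0.03565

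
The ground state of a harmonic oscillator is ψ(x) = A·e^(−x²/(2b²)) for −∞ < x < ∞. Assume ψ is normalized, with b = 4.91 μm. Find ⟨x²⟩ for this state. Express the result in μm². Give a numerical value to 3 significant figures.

By definition ⟨x²⟩ = ∫ x^2 |ψ(x)|² dx.
Evaluating both integrals, ⟨x²⟩ = b^2/2.
Putting b = 4.91 gives 12.05.

⟨x^2⟩ ≈ 12.1 μm^2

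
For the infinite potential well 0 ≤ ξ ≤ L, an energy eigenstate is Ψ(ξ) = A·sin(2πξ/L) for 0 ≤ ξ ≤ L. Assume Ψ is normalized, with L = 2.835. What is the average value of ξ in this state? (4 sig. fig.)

⟨ξ⟩ ≈ 1.418

The expectation value is the |Ψ|²-weighted average of ξ: ∫ ξ|Ψ|² dξ.
Using sin²θ = (1 − cos 2θ)/2, evaluating both integrals, ⟨ξ⟩ = L/2.
Putting L = 2.835 gives 1.4175.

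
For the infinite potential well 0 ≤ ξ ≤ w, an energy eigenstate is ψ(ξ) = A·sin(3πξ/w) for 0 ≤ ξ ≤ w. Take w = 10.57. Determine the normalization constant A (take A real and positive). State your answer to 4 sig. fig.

A ≈ 0.4350

Normalization requires ∫|ψ|² dξ = 1, integrated from 0 to w.
Using sin²θ = (1 − cos 2θ)/2, carrying out the integral gives A² · w/2.
Plugging in w = 10.57 yields A = 0.43499.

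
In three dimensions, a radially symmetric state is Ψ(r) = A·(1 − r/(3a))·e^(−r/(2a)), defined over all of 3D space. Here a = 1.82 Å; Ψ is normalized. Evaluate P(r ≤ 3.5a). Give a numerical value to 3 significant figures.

P = ∫ |Ψ|² 4πr² dr over r ≤ 3.5a.
A² is fixed by ∫₀^∞ 4πr²|Ψ|² dr = 1, i.e. A² = (8·π·a^3/3)^(−1).
Substituting u = r/a, A², 4π and the length scale all cancel in the ratio: P = ∫_{0}^{3.5} u^2·(1 - u/3)^2·e^(-u) du / ∫_{0}^{∞} u^2·(1 - u/3)^2·e^(-u) du.
With ∫ u^2·(1 - u/3)^2·e^(-u) du = (-u^4 + 2·u^3 - 3·u^2 - 6·u - 6)·e^(-u)/9 + C, the region integral is 2/3 - 683·e^(-7/2)/48 and the full one is 2/3.
This evaluates to P = 0.3555.

P ≈ 0.355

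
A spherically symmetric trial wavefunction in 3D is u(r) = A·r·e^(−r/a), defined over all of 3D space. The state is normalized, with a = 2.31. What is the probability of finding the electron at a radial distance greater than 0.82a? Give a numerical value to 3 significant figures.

P = ∫ |u|² 4πr² dr over r > 0.82a.
Normalization gives A² = 1/(3·π·a^5).
Let t = r/a; then A², 4π and the length scale all cancel, so P = ∫_{0.82}^{∞} t^4·e^(-2·t) dt ÷ ∫_{0}^{∞} t^4·e^(-2·t) dt.
Using ∫ t^4·e^(-2·t) dt = -(t^4/2 + t^3 + 3·t^2/2 + 3·t/2 + 3/4)·e^(-2·t), the numerator is ≈ 0.73053 and the denominator is 3/4.
The region integral divided by the full integral gives P = 0.9740.

P ≈ 0.974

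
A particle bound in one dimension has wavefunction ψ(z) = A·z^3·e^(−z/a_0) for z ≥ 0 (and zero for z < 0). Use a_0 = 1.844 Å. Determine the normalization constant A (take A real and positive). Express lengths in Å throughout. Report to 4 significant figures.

Require ∫ |ψ|² dz = 1 over the whole domain.
Recall ∫₀^∞ z^m e^(−z/β) dz = m!·β^(m+1), with ψ = A·z^3·e^(−z/a_0), the integral evaluates to A²·[45·a_0^7/8].
Hence A² = 1/[45·a_0^7/8].
Substituting a_0 = 1.844 gives A² = 0.0024522, so A = 0.049519.

A ≈ 0.04952 Å^(-7/2)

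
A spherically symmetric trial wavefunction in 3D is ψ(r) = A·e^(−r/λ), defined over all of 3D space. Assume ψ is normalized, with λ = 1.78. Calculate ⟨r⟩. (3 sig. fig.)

The expectation value is the |ψ|²-weighted average of r: ∫ r|ψ|² 4πr² dr.
Recall ∫₀^∞ r^m e^(−r/β) dr = m!·β^(m+1), the ratio of the moment integral to the normalization integral gives ⟨r⟩ = 3·λ/2.
Putting λ = 1.78 gives 2.670.

⟨r⟩ ≈ 2.67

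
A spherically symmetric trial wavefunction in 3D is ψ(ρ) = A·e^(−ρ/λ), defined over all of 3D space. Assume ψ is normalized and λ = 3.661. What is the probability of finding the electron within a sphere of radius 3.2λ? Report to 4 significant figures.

P = ∫ |ψ|² 4πρ² dρ over ρ ≤ 3.2λ.
A² is fixed by ∫₀^∞ 4πρ²|ψ|² dρ = 1, i.e. A² = (π·λ^3)^(−1).
Let u = ρ/λ; then A², 4π and the length scale all cancel, so P = ∫_{0}^{3.2} u^2·e^(-2·u) du ÷ ∫_{0}^{∞} u^2·e^(-2·u) du.
With ∫ u^2·e^(-2·u) du = -(2·u^2 + 2·u + 1)·e^(-2·u)/4 + C, the region integral is 1/4 - 697·e^(-32/5)/100 and the full one is 1/4.
This evaluates to P = 0.95368.

P ≈ 0.9537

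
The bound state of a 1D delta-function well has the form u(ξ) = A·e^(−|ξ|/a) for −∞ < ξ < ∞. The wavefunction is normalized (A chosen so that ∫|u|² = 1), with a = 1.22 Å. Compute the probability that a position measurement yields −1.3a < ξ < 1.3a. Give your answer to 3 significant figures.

P ≈ 0.926

|u|² is the probability density, so P = ∫_{−1.3a}^{1.3a} |u|² dξ.
Since A² = 1/(a), this is the region integral divided by the full normalization integral.
By symmetry take twice the ξ ≥ 0 contribution in numerator and denominator; the 2's cancel. Let t = ξ/a; then A² and the length scale cancel, so P = ∫_{0}^{1.3} e^(-2·t) dt ÷ ∫_{0}^{∞} e^(-2·t) dt.
With ∫ e^(-2·t) dt = -e^(-2·t)/2 + C, the region integral is 1/2 - e^(-13/5)/2 and the full one is 1/2.
The result is P = 0.9257.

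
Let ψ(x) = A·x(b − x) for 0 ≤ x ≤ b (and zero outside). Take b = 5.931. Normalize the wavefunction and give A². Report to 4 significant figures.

A^2 ≈ 0.004088

The normalization condition is ∫|ψ|² dx = 1 from 0 to b.
Carrying out the integral gives A² · b^5/30.
Setting this equal to 1 gives A² = 1/(b^5/30).
Substituting b = 5.931 gives A² = 0.0040877, so A = 0.063935.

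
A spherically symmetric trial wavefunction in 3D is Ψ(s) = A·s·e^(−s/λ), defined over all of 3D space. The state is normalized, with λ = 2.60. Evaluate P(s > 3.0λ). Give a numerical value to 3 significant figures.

With dV = 4πs²ds, the probability is ∫|Ψ|² dV over s > 3.0λ.
The full normalization integral is A²·[3·π·λ^5] = 1, fixing A².
Let u = s/λ; then A², 4π and the length scale all cancel, so P = ∫_{3.0}^{∞} u^4·e^(-2·u) du ÷ ∫_{0}^{∞} u^4·e^(-2·u) du.
With ∫ u^4·e^(-2·u) du = -(u^4/2 + u^3 + 3·u^2/2 + 3·u/2 + 3/4)·e^(-2·u) + C, the region integral is 345·e^(-6)/4 and the full one is 3/4.
Taking the ratio yields P = 0.2851.

P ≈ 0.285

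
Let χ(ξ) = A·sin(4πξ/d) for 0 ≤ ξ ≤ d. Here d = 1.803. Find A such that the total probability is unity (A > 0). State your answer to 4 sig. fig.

A ≈ 1.053

The normalization condition is ∫|χ|² dξ = 1 from 0 to d.
With ∫₀^d sin²(nπξ/d) dξ = d/2, carrying out the integral gives A² · d/2.
Hence A² = 1/[d/2].
With d = 1.803: A² = 1.1093 and A = 1.0532.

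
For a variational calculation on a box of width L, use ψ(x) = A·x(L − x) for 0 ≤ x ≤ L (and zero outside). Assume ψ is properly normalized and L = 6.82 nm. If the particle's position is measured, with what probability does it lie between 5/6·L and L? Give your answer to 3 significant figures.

P ≈ 0.0355

The probability is P = ∫ |ψ|² dx over [5/6·L, L].
The normalization integral ∫|ψ|²dx over the whole domain equals L^5/30·A², and A² cancels in the ratio.
Let u = x/L; then A² and the length scale cancel, so P = ∫_{5/6}^{1} u^2·(1 - u)^2 du ÷ ∫_{0}^{1} u^2·(1 - u)^2 du.
Using ∫ u^2·(1 - u)^2 du = u^3·(6·u^2 - 15·u + 10)/30, the numerator is ≈ 0.0011831 and the denominator is 1/30.
Evaluating gives P = 23/648.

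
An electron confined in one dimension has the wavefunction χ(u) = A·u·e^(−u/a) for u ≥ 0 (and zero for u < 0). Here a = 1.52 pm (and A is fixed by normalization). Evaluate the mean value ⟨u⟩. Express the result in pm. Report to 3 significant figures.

⟨u⟩ ≈ 2.28 pm

By definition ⟨u⟩ = ∫ u |χ(u)|² du.
Since the A² factors cancel between numerator and denominator, ⟨u⟩ = 3·a/2.
With a = 1.52, ⟨u⟩ = 2.280.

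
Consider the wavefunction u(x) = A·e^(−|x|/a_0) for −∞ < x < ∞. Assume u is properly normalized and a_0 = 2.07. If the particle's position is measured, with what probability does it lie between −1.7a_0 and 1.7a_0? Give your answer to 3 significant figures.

The probability is P = ∫ |u|² dx over [−1.7a_0, 1.7a_0].
With A² fixed by ∫|u|² = 1, i.e. A² = (a_0)^(−1), substitute and integrate.
By symmetry take twice the x ≥ 0 contribution in numerator and denominator; the 2's cancel. In terms of t = x/a_0 (A² and the length scale cancel between numerator and denominator), P = [∫_{0}^{1.7} e^(-2·t) dt] / [∫_{0}^{∞} e^(-2·t) dt].
Using ∫ e^(-2·t) dt = -e^(-2·t)/2, the numerator is 1/2 - e^(-17/5)/2 and the denominator is 1/2.
Taking the ratio, P = 0.9666.

P ≈ 0.967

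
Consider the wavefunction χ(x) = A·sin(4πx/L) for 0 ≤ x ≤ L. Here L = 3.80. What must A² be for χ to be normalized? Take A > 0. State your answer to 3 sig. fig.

A^2 ≈ 0.526

We need A² ∫|f|² dx = 1, taking the integral from 0 to L.
With ∫₀^L sin²(nπx/L) dx = L/2, with χ = A·sin(4πx/L), the integral evaluates to A²·[L/2].
Setting this equal to 1 gives A² = 1/(L/2).
With L = 3.80: A² = 0.5263 and A = 0.7255.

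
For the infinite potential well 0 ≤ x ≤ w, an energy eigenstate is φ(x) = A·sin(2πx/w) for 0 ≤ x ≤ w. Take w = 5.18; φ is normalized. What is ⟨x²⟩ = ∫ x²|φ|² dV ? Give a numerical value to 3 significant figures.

The expectation value is the |φ|²-weighted average of x^2: ∫ x^2|φ|² dx.
Since the A² factors cancel between numerator and denominator, ⟨x²⟩ = -w^2/(8·π^2) + w^2/3.
With w = 5.18, ⟨x^2⟩ = 8.604.

⟨x^2⟩ ≈ 8.60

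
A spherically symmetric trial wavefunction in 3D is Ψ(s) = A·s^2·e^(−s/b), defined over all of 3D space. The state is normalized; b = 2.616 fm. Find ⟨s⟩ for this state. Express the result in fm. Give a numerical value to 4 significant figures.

By definition ⟨s⟩ = ∫ s |Ψ(s)|² 4πs² ds.
Recall ∫₀^∞ s^m e^(−s/β) ds = m!·β^(m+1), since the A² factors cancel between numerator and denominator, ⟨s⟩ = 7·b/2.
Putting b = 2.616 gives 9.1560.

⟨s⟩ ≈ 9.156 fm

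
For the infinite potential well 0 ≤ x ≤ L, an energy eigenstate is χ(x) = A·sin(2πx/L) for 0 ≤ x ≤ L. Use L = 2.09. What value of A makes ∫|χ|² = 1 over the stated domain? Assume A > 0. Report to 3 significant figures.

Require ∫ |χ|² dx = 1 over the whole domain.
Carrying out the integral gives A² · L/2.
With L = 2.09: A² = 0.9569 and A = 0.9782.

A ≈ 0.978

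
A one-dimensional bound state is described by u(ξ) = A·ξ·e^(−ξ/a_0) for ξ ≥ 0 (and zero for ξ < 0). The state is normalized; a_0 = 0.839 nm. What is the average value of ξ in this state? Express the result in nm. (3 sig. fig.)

⟨ξ⟩ ≈ 1.26 nm

⟨ξ⟩ = ∫ ξ |u|² dξ over the full domain.
Since the A² factors cancel between numerator and denominator, ⟨ξ⟩ = 3·a_0/2.
Putting a_0 = 0.839 gives 1.259.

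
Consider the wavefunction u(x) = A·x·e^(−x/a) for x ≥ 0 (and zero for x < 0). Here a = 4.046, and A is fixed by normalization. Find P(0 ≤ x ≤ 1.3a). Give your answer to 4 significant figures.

P ≈ 0.4816

The probability is P = ∫ |u|² dx over [0, 1.3a].
With A² fixed by ∫|u|² = 1, i.e. A² = (a^3/4)^(−1), substitute and integrate.
Substituting t = x/a, A² and the length scale cancel in the ratio: P = ∫_{0}^{1.3} t^2·e^(-2·t) dt / ∫_{0}^{∞} t^2·e^(-2·t) dt.
With ∫ t^2·e^(-2·t) dt = -(2·t^2 + 2·t + 1)·e^(-2·t)/4 + C, the region integral is 1/4 - 349·e^(-13/5)/200 and the full one is 1/4.
Taking the ratio, P = 0.48157.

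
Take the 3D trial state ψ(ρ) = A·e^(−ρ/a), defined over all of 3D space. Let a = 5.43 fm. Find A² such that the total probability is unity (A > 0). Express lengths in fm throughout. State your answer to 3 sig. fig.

Require ∫ |ψ|² 4πρ² dρ = 1 over the whole domain.
In 3D with spherical symmetry the volume element is 4πρ² dρ.
The integral (without the A² prefactor) comes out to π·a^3.
Plugging in a = 5.43 yields A = 0.04459.

A^2 ≈ 0.00199 fm^(-3)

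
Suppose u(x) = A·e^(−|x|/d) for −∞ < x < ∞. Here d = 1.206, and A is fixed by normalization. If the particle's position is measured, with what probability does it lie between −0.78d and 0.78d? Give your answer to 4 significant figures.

P ≈ 0.7899

|u|² is the probability density, so P = ∫_{−0.78d}^{0.78d} |u|² dx.
Since A² = 1/(d), this is the region integral divided by the full normalization integral.
Both integrals are even about x = 0, so only the x ≥ 0 halves are needed (the factors of 2 cancel). Let t = x/d; then A² and the length scale cancel, so P = ∫_{0}^{0.78} e^(-2·t) dt ÷ ∫_{0}^{∞} e^(-2·t) dt.
An antiderivative of e^(-2·t) is -e^(-2·t)/2; evaluating from 0 to 0.78 gives 1/2 - e^(-39/25)/2, while the full integral is 1/2.
Evaluating gives P = 0.78986.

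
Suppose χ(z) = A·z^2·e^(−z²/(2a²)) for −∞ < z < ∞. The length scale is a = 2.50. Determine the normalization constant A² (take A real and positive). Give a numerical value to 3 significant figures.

Normalization requires ∫|χ|² dz = 1, integrated from −∞ to ∞.
With ∫_{−∞}^{∞} z^(2m) e^(−αz²) dz = (2m−1)!!·√π / (2^m α^(m+1/2)), carrying out the integral gives A² · 3·√(π)·a^5/4.
Substituting a = 2.50 gives A² = 0.007703, so A = 0.08777.

A^2 ≈ 0.00770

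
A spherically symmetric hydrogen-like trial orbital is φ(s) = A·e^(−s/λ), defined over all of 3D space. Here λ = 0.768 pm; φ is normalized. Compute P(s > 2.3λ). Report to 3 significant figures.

P ≈ 0.163

P = ∫ |φ|² 4πs² ds over s > 2.3λ.
A² is fixed by ∫₀^∞ 4πs²|φ|² ds = 1, i.e. A² = (π·λ^3)^(−1).
Substituting u = s/λ, A², 4π and the length scale all cancel in the ratio: P = ∫_{2.3}^{∞} u^2·e^(-2·u) du / ∫_{0}^{∞} u^2·e^(-2·u) du.
Using ∫ u^2·e^(-2·u) du = -(2·u^2 + 2·u + 1)·e^(-2·u)/4, the numerator is 809·e^(-23/5)/200 and the denominator is 1/4.
The region integral divided by the full integral gives P = 0.1626.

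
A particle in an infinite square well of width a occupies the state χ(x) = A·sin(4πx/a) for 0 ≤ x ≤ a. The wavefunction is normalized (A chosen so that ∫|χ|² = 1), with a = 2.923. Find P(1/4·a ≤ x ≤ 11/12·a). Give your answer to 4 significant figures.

P = ∫_{1/4·a}^{11/12·a} |χ(x)|² dx.
Since A² = 1/(a/2), this is the region integral divided by the full normalization integral.
Let u = x/a; then A² and the length scale cancel, so P = ∫_{1/4}^{11/12} sin(4·π·u)^2 du ÷ ∫_{0}^{1} sin(4·π·u)^2 du.
Using ∫ sin(4·π·u)^2 du = u/2 - sin(4·π·u)·cos(4·π·u)/(8·π), the numerator is √(3)/(32·π) + 1/3 and the denominator is 1/2.
The result is P = √(3)/(16·π) + 2/3.

P ≈ 0.7011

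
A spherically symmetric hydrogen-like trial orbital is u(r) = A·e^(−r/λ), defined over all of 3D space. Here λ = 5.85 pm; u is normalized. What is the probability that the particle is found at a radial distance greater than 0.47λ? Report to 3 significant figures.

P ≈ 0.930

With dV = 4πr²dr, the probability is ∫|u|² dV over r > 0.47λ.
Normalization gives A² = 1/(π·λ^3).
In terms of t = r/λ (A², 4π and the length scale all cancel between numerator and denominator), P = [∫_{0.47}^{∞} t^2·e^(-2·t) dt] / [∫_{0}^{∞} t^2·e^(-2·t) dt].
Using ∫ t^2·e^(-2·t) dt = -(2·t^2 + 2·t + 1)·e^(-2·t)/4, the numerator is ≈ 0.23260 and the denominator is 1/4.
The region integral divided by the full integral gives P = 0.9304.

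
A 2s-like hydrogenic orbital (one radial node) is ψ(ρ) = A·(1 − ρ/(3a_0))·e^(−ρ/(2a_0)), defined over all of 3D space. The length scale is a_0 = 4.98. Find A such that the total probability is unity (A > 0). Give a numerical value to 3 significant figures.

We need A² ∫|f|² 4πρ² dρ = 1, taking the integral from 0 to ∞.
(Spherical symmetry: dV = 4πρ² dρ.)
With ψ = A·(1 − ρ/(3a_0))·e^(−ρ/(2a_0)), the integral evaluates to A²·[8·π·a_0^3/3].
With a_0 = 4.98: A² = 0.0009665 and A = 0.03109.

A ≈ 0.0311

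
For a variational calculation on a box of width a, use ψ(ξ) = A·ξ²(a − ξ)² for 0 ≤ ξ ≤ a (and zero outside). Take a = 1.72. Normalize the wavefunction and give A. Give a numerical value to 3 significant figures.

A ≈ 2.19

Require ∫ |ψ|² dξ = 1 over the whole domain.
Expanding the polynomial and integrating term by term, carrying out the integral gives A² · a^9/630.
With a = 1.72: A² = 4.782 and A = 2.187.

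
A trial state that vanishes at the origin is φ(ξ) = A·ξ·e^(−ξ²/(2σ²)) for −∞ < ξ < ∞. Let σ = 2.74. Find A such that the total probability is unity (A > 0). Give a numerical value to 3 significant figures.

A ≈ 0.234

Require ∫ |φ|² dξ = 1 over the whole domain.
With ∫_{−∞}^{∞} ξ^(2m) e^(−αξ²) dξ = (2m−1)!!·√π / (2^m α^(m+1/2)), ∫|φ|² dξ = A²·(√(π)·σ^3/2).
With σ = 2.74: A² = 0.05485 and A = 0.2342.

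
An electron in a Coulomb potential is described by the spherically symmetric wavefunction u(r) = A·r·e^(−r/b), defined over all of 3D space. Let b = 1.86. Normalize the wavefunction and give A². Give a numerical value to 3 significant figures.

We need A² ∫|f|² 4πr² dr = 1, taking the integral from 0 to ∞.
Carrying out the integral gives A² · 3·π·b^5.
With b = 1.86: A² = 0.004766 and A = 0.06904.

A^2 ≈ 0.00477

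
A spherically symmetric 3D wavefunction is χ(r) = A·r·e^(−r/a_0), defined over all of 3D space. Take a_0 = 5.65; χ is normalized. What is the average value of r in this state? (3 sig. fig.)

⟨r⟩ ≈ 14.1

The expectation value is the |χ|²-weighted average of r: ∫ r|χ|² 4πr² dr.
Using ∫₀^∞ rⁿ e^(−αr) dr = n!/αⁿ⁺¹, since the A² factors cancel between numerator and denominator, ⟨r⟩ = 5·a_0/2.
With a_0 = 5.65, ⟨r⟩ = 14.13.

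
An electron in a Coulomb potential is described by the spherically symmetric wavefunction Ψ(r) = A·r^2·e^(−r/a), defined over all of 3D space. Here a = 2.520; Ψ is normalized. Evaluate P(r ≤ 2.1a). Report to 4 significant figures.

P = ∫ |Ψ|² 4πr² dr over r ≤ 2.1a.
A² is fixed by ∫₀^∞ 4πr²|Ψ|² dr = 1, i.e. A² = (45·π·a^7/2)^(−1).
Substituting u = r/a, A², 4π and the length scale all cancel in the ratio: P = ∫_{0}^{2.1} u^6·e^(-2·u) du / ∫_{0}^{∞} u^6·e^(-2·u) du.
Using ∫ u^6·e^(-2·u) du = -(4·u^6 + 12·u^5 + 30·u^4 + 60·u^3 + 90·u^2 + 90·u + 45)·e^(-2·u)/8, the numerator is ≈ 0.745515 and the denominator is 45/8.
The region integral divided by the full integral gives P = 0.13254.

P ≈ 0.1325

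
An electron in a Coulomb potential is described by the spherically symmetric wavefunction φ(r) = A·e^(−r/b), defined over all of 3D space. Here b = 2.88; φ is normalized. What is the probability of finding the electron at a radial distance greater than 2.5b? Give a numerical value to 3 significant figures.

P = ∫ |φ|² 4πr² dr over r > 2.5b.
A² is fixed by ∫₀^∞ 4πr²|φ|² dr = 1, i.e. A² = (π·b^3)^(−1).
In terms of u = r/b (A², 4π and the length scale all cancel between numerator and denominator), P = [∫_{2.5}^{∞} u^2·e^(-2·u) du] / [∫_{0}^{∞} u^2·e^(-2·u) du].
An antiderivative of u^2·e^(-2·u) is -(2·u^2 + 2·u + 1)·e^(-2·u)/4; evaluating from 2.5 to ∞ gives 37·e^(-5)/8, while the full integral is 1/4.
Taking the ratio yields P = 0.1247.

P ≈ 0.125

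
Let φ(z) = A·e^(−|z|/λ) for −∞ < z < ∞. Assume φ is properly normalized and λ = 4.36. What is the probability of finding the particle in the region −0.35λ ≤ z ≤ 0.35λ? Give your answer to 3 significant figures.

|φ|² is the probability density, so P = ∫_{−0.35λ}^{0.35λ} |φ|² dz.
With A² fixed by ∫|φ|² = 1, i.e. A² = (λ)^(−1), substitute and integrate.
By symmetry take twice the z ≥ 0 contribution in numerator and denominator; the 2's cancel. In terms of u = z/λ (A² and the length scale cancel between numerator and denominator), P = [∫_{0}^{0.35} e^(-2·u) du] / [∫_{0}^{∞} e^(-2·u) du].
With ∫ e^(-2·u) du = -e^(-2·u)/2 + C, the region integral is 1/2 - e^(-7/10)/2 and the full one is 1/2.
The result is P = 0.5034.

P ≈ 0.503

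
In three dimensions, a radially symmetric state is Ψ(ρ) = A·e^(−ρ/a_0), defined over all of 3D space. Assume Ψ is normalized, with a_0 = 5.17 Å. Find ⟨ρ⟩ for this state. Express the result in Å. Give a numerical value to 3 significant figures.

⟨ρ⟩ ≈ 7.76 Å

By definition ⟨ρ⟩ = ∫ ρ |Ψ(ρ)|² 4πρ² dρ.
The ratio of the moment integral to the normalization integral gives ⟨ρ⟩ = 3·a_0/2.
Putting a_0 = 5.17 gives 7.755.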